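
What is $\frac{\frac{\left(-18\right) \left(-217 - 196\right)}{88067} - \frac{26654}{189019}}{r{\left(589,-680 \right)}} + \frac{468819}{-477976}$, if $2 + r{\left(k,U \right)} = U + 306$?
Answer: $- \frac{52391041173985615}{53422544805986008} \approx -0.98069$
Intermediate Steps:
$r{\left(k,U \right)} = 304 + U$ ($r{\left(k,U \right)} = -2 + \left(U + 306\right) = -2 + \left(306 + U\right) = 304 + U$)
$\frac{\frac{\left(-18\right) \left(-217 - 196\right)}{88067} - \frac{26654}{189019}}{r{\left(589,-680 \right)}} + \frac{468819}{-477976} = \frac{\frac{\left(-18\right) \left(-217 - 196\right)}{88067} - \frac{26654}{189019}}{304 - 680} + \frac{468819}{-477976} = \frac{\left(-18\right) \left(-413\right) \frac{1}{88067} - \frac{26654}{189019}}{-376} + 468819 \left(- \frac{1}{477976}\right) = \left(7434 \cdot \frac{1}{88067} - \frac{26654}{189019}\right) \left(- \frac{1}{376}\right) - \frac{468819}{477976} = \left(\frac{1062}{12581} - \frac{26654}{189019}\right) \left(- \frac{1}{376}\right) - \frac{468819}{477976} = \left(- \frac{134595796}{2378048039}\right) \left(- \frac{1}{376}\right) - \frac{468819}{477976} = \frac{33648949}{223536515666} - \frac{468819}{477976} = - \frac{52391041173985615}{53422544805986008}$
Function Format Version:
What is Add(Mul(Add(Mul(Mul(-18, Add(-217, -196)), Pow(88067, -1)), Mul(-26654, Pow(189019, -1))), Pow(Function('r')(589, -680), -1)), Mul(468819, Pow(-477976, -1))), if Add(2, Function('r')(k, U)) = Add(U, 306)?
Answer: Rational(-52391041173985615, 53422544805986008) ≈ -0.98069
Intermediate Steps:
Function('r')(k, U) = Add(304, U) (Function('r')(k, U) = Add(-2, Add(U, 306)) = Add(-2, Add(306, U)) = Add(304, U))
Add(Mul(Add(Mul(Mul(-18, Add(-217, -196)), Pow(88067, -1)), Mul(-26654, Pow(189019, -1))), Pow(Function('r')(589, -680), -1)), Mul(468819, Pow(-477976, -1))) = Add(Mul(Add(Mul(Mul(-18, Add(-217, -196)), Pow(88067, -1)), Mul(-26654, Pow(189019, -1))), Pow(Add(304, -680), -1)), Mul(468819, Pow(-477976, -1))) = Add(Mul(Add(Mul(Mul(-18, -413), Rational(1, 88067)), Mul(-26654, Rational(1, 189019))), Pow(-376, -1)), Mul(468819, Rational(-1, 477976))) = Add(Mul(Add(Mul(7434, Rational(1, 88067)), Rational(-26654, 189019)), Rational(-1, 376)), Rational(-468819, 477976)) = Add(Mul(Add(Rational(1062, 12581), Rational(-26654, 189019)), Rational(-1, 376)), Rational(-468819, 477976)) = Add(Mul(Rational(-134595796, 2378048039), Rational(-1, 376)), Rational(-468819, 477976)) = Add(Rational(33648949, 223536515666), Rational(-468819, 477976)) = Rational(-52391041173985615, 53422544805986008)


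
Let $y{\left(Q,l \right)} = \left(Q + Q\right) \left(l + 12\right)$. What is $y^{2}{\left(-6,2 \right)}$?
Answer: $28224$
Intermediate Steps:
$y{\left(Q,l \right)} = 2 Q \left(12 + l\right)$
$y^{2}{\left(-6,2 \right)} = \left(2 \left(-6\right) \left(12 + 2\right)\right)^{2} = \left(2 \left(-6\right) 14\right)^{2} = \left(-168\right)^{2} = 28224$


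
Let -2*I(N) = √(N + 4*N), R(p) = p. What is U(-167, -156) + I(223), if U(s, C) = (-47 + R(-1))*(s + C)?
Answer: 15504 - √1115/2 ≈ 15487.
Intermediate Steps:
I(N) = -√5*√N/2 (I(N) = -√(N + 4*N)/2 = -√5*√N/2)
U(s, C) = -48*C - 48*s (U(s, C) = (-47 - 1)*(s + C) = -48*(C + s) = -48*C - 48*s)
U(-167, -156) + I(223) = (-48*(-156) - 48*(-167)) - √5*√223/2 = (7488 + 8016) - √1115/2 = 15504 - √1115/2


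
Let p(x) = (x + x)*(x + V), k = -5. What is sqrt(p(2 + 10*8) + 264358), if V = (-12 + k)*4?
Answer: sqrt(266654) ≈ 516.39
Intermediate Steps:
V = -68 (V = (-12 - 5)*4 = -17*4 = -68)
p(x) = 2*x*(-68 + x) (p(x) = (x + x)*(x - 68) = (2*x)*(-68 + x) = 2*x*(-68 + x))
sqrt(p(2 + 10*8) + 264358) = sqrt(2*(2 + 10*8)*(-68 + (2 + 10*8)) + 264358) = sqrt(2*(2 + 80)*(-68 + (2 + 80)) + 264358) = sqrt(2*82*(-68 + 82) + 264358) = sqrt(2*82*14 + 264358) = sqrt(2296 + 264358) = sqrt(266654)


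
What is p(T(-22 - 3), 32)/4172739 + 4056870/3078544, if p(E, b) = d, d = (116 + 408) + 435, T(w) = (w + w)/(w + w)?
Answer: 8465605995313/6422980306008 ≈ 1.3180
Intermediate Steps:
T(w) = 1 (T(w) = (2*w)/((2*w)) = (2*w)*(1/(2*w)) = 1)
d = 959 (d = 524 + 435 = 959)
p(E, b) = 959
p(T(-22 - 3), 32)/4172739 + 4056870/3078544 = 959/4172739 + 4056870/3078544 = 959*(1/4172739) + 4056870*(1/3078544) = 959/4172739 + 2028435/1539272 = 8465605995313/6422980306008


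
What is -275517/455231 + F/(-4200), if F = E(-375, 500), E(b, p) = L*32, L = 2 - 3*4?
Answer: -3612491/6828465 ≈ -0.52903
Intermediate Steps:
L = -10 (L = 2 - 12 = -10)
E(b, p) = -320 (E(b, p) = -10*32 = -320)
F = -320
-275517/455231 + F/(-4200) = -275517/455231 - 320/(-4200) = -275517*1/455231 - 320*(-1/4200) = -275517/455231 + 8/105 = -3612491/6828465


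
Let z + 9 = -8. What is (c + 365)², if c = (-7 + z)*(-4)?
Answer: 212521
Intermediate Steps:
z = -17 (z = -9 - 8 = -17)
c = 96 (c = (-7 - 17)*(-4) = -24*(-4) = 96)
(c + 365)² = (96 + 365)² = 461² = 212521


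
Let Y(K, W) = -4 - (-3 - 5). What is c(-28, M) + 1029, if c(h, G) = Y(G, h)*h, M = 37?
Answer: 917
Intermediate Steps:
Y(K, W) = 4 (Y(K, W) = -4 - 1*(-8) = -4 + 8 = 4)
c(h, G) = 4*h
c(-28, M) + 1029 = 4*(-28) + 1029 = -112 + 1029 = 917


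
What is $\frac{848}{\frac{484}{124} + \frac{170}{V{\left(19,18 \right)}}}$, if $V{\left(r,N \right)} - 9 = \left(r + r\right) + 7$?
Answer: $\frac{354888}{2951} \approx 120.26$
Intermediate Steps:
$V{\left(r,N \right)} = 16 + 2 r$ ($V{\left(r,N \right)} = 9 + \left(\left(r + r\right) + 7\right) = 9 + \left(2 r + 7\right) = 9 + \left(7 + 2 r\right) = 16 + 2 r$)
$\frac{848}{\frac{484}{124} + \frac{170}{V{\left(19,18 \right)}}} = \frac{848}{\frac{484}{124} + \frac{170}{16 + 2 \cdot 19}} = \frac{848}{484 \cdot \frac{1}{124} + \frac{170}{16 + 38}} = \frac{848}{\frac{121}{31} + \frac{170}{54}} = \frac{848}{\frac{121}{31} + 170 \cdot \frac{1}{54}} = \frac{848}{\frac{121}{31} + \frac{85}{27}} = \frac{848}{\frac{5902}{837}} = 848 \cdot \frac{837}{5902} = \frac{354888}{2951}$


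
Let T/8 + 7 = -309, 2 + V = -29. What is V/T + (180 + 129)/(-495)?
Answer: -255269/417120 ≈ -0.61198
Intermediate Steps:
V = -31 (V = -2 - 29 = -31)
T = -2528 (T = -56 + 8*(-309) = -56 - 2472 = -2528)
V/T + (180 + 129)/(-495) = -31/(-2528) + (180 + 129)/(-495) = -31*(-1/2528) + 309*(-1/495) = 31/2528 - 103/165 = -255269/417120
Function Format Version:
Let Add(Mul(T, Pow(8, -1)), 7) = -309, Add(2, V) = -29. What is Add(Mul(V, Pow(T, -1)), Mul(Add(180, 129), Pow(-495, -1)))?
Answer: Rational(-255269, 417120) ≈ -0.61198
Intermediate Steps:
V = -31 (V = Add(-2, -29) = -31)
T = -2528 (T = Add(-56, Mul(8, -309)) = Add(-56, -2472) = -2528)
Add(Mul(V, Pow(T, -1)), Mul(Add(180, 129), Pow(-495, -1))) = Add(Mul(-31, Pow(-2528, -1)), Mul(Add(180, 129), Pow(-495, -1))) = Add(Mul(-31, Rational(-1, 2528)), Mul(309, Rational(-1, 495))) = Add(Rational(31, 2528), Rational(-103, 165)) = Rational(-255269, 417120)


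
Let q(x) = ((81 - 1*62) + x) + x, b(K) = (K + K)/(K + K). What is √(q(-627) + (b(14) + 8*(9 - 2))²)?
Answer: √2014 ≈ 44.878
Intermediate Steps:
b(K) = 1 (b(K) = (2*K)/((2*K)) = (2*K)*(1/(2*K)) = 1)
q(x) = 19 + 2*x (q(x) = ((81 - 62) + x) + x = (19 + x) + x = 19 + 2*x)
√(q(-627) + (b(14) + 8*(9 - 2))²) = √((19 + 2*(-627)) + (1 + 8*(9 - 2))²) = √((19 - 1254) + (1 + 8*7)²) = √(-1235 + (1 + 56)²) = √(-1235 + 57²) = √(-1235 + 3249) = √2014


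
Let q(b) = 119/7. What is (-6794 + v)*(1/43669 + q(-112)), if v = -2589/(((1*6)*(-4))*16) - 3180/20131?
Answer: -6491910588419673/56262440896 ≈ -1.1539e+5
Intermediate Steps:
q(b) = 17 (q(b) = 119*(⅐) = 17)
v = 16966013/2576768 (v = -2589/((6*(-4))*16) - 3180*1/20131 = -2589/((-24*16)) - 3180/20131 = -2589/(-384) - 3180/20131 = -2589*(-1/384) - 3180/20131 = 863/128 - 3180/20131 = 16966013/2576768 ≈ 6.5842)
(-6794 + v)*(1/43669 + q(-112)) = (-6794 + 16966013/2576768)*(1/43669 + 17) = -17489595779*(1/43669 + 17)/2576768 = -17489595779/2576768*742374/43669 = -6491910588419673/56262440896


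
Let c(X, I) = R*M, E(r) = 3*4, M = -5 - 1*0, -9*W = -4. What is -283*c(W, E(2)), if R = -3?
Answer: -4245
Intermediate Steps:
W = 4/9 (W = -⅑*(-4) = 4/9 ≈ 0.44444)
M = -5 (M = -5 + 0 = -5)
E(r) = 12
c(X, I) = 15 (c(X, I) = -3*(-5) = 15)
-283*c(W, E(2)) = -283*15 = -4245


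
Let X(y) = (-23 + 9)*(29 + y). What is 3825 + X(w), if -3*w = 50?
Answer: 10957/3 ≈ 3652.3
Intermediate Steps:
w = -50/3 (w = -⅓*50 = -50/3 ≈ -16.667)
X(y) = -406 - 14*y (X(y) = -14*(29 + y) = -406 - 14*y)
3825 + X(w) = 3825 + (-406 - 14*(-50/3)) = 3825 + (-406 + 700/3) = 3825 - 518/3 = 10957/3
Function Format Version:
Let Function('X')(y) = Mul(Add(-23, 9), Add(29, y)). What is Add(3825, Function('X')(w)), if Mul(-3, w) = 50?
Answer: Rational(10957, 3) ≈ 3652.3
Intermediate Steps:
w = Rational(-50, 3) (w = Mul(Rational(-1, 3), 50) = Rational(-50, 3) ≈ -16.667)
Function('X')(y) = Add(-406, Mul(-14, y)) (Function('X')(y) = Mul(-14, Add(29, y)) = Add(-406, Mul(-14, y)))
Add(3825, Function('X')(w)) = Add(3825, Add(-406, Mul(-14, Rational(-50, 3)))) = Add(3825, Add(-406, Rational(700, 3))) = Add(3825, Rational(-518, 3)) = Rational(10957, 3)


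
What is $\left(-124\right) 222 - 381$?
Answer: $-27909$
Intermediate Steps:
$\left(-124\right) 222 - 381 = -27528 - 381 = -27909$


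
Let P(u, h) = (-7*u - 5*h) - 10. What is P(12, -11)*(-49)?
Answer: 1911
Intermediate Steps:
P(u, h) = -10 - 7*u - 5*h
P(12, -11)*(-49) = (-10 - 7*12 - 5*(-11))*(-49) = (-10 - 84 + 55)*(-49) = -39*(-49) = 1911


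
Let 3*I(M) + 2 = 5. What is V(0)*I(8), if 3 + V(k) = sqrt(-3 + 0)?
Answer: -3 + I*sqrt(3) ≈ -3.0 + 1.732*I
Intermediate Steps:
I(M) = 1 (I(M) = -2/3 + (1/3)*5 = -2/3 + 5/3 = 1)
V(k) = -3 + I*sqrt(3) (V(k) = -3 + sqrt(-3 + 0) = -3 + sqrt(-3) = -3 + I*sqrt(3))
V(0)*I(8) = (-3 + I*sqrt(3))*1 = -3 + I*sqrt(3)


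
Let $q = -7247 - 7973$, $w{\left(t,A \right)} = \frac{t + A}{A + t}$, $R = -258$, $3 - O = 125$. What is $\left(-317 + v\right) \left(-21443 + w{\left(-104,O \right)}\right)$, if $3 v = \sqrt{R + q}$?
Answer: $6797114 - \frac{21442 i \sqrt{15478}}{3} \approx 6.7971 \cdot 10^{6} - 8.892 \cdot 10^{5} i$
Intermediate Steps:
$O = -122$ ($O = 3 - 125 = -122$)
$w{\left(t,A \right)} = 1$ ($w{\left(t,A \right)} = \frac{A + t}{A + t} = 1$)
$q = -15220$ ($q = -7247 - 7973 = -15220$)
$v = \frac{i \sqrt{15478}}{3}$ ($v = \frac{\sqrt{-258 - 15220}}{3} = \frac{\sqrt{-15478}}{3} = \frac{i \sqrt{15478}}{3} \approx 41.47 i$)
$\left(-317 + v\right) \left(-21443 + w{\left(-104,O \right)}\right) = \left(-317 + \frac{i \sqrt{15478}}{3}\right) \left(-21443 + 1\right) = \left(-317 + \frac{i \sqrt{15478}}{3}\right) \left(-21442\right) = 6797114 - \frac{21442 i \sqrt{15478}}{3}$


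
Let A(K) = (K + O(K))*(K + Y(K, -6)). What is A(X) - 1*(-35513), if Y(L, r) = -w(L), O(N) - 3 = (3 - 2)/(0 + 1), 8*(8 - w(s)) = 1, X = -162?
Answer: 249413/4 ≈ 62353.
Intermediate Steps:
w(s) = 63/8 (w(s) = 8 - ⅛*1 = 8 - ⅛ = 63/8)
O(N) = 4 (O(N) = 3 + (3 - 2)/(0 + 1) = 3 + 1/1 = 3 + 1*1 = 3 + 1 = 4)
Y(L, r) = -63/8 (Y(L, r) = -1*63/8 = -63/8)
A(K) = (4 + K)*(-63/8 + K) (A(K) = (K + 4)*(K - 63/8) = (4 + K)*(-63/8 + K))
A(X) - 1*(-35513) = (-63/2 + (-162)² - 31/8*(-162)) - 1*(-35513) = (-63/2 + 26244 + 2511/4) + 35513 = 107361/4 + 35513 = 249413/4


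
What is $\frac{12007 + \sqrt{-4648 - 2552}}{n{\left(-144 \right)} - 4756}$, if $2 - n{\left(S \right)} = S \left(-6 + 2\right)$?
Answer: $- \frac{12007}{5330} - \frac{6 i \sqrt{2}}{533} \approx -2.2527 - 0.01592 i$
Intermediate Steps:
$n{\left(S \right)} = 2 + 4 S$ ($n{\left(S \right)} = 2 - S \left(-6 + 2\right) = 2 - S \left(-4\right) = 2 - - 4 S = 2 + 4 S$)
$\frac{12007 + \sqrt{-4648 - 2552}}{n{\left(-144 \right)} - 4756} = \frac{12007 + \sqrt{-4648 - 2552}}{\left(2 + 4 \left(-144\right)\right) - 4756} = \frac{12007 + \sqrt{-7200}}{\left(2 - 576\right) - 4756} = \frac{12007 + 60 i \sqrt{2}}{-574 - 4756} = \frac{12007 + 60 i \sqrt{2}}{-5330} = \left(12007 + 60 i \sqrt{2}\right) \left(- \frac{1}{5330}\right) = - \frac{12007}{5330} - \frac{6 i \sqrt{2}}{533}$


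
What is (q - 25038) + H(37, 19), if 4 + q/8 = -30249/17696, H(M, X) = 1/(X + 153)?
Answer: -1192929137/47558 ≈ -25084.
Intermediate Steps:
H(M, X) = 1/(153 + X)
q = -101033/2212 (q = -32 + 8*(-30249/17696) = -32 - 30249/2212 = -101033/2212 ≈ -45.675)
(q - 25038) + H(37, 19) = (-101033/2212 - 25038) + 1/(153 + 19) = -55485089/2212 + 1/172 = -1192929137/47558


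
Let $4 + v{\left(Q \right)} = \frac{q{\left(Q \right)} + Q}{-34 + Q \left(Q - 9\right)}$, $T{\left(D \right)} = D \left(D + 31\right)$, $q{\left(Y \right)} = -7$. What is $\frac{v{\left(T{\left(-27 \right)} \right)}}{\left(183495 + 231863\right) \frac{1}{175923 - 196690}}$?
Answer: $\frac{1049211141}{5234341516} \approx 0.20045$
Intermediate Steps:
$T{\left(D \right)} = D \left(31 + D\right)$
$v{\left(Q \right)} = -4 + \frac{-7 + Q}{-34 + Q \left(-9 + Q\right)}$ ($v{\left(Q \right)} = -4 + \frac{-7 + Q}{-34 + Q \left(Q - 9\right)} = -4 + \frac{-7 + Q}{-34 + Q \left(-9 + Q\right)}$)
$\frac{v{\left(T{\left(-27 \right)} \right)}}{\left(183495 + 231863\right) \frac{1}{175923 - 196690}} = \frac{\frac{1}{34 - \left(- 27 \left(31 - 27\right)\right)^{2} + 9 \left(- 27 \left(31 - 27\right)\right)} \left(-129 - 37 \left(- 27 \left(31 - 27\right)\right) + 4 \left(- 27 \left(31 - 27\right)\right)^{2}\right)}{\left(183495 + 231863\right) \frac{1}{175923 - 196690}} = \frac{\frac{1}{34 - \left(\left(-27\right) 4\right)^{2} + 9 \left(\left(-27\right) 4\right)} \left(-129 - 37 \left(\left(-27\right) 4\right) + 4 \left(\left(-27\right) 4\right)^{2}\right)}{415358 \frac{1}{-20767}} = \frac{\frac{1}{34 - \left(-108\right)^{2} + 9 \left(-108\right)} \left(-129 - -3996 + 4 \left(-108\right)^{2}\right)}{415358 \left(- \frac{1}{20767}\right)} = \frac{\frac{1}{34 - 11664 - 972} \left(-129 + 3996 + 4 \cdot 11664\right)}{- \frac{415358}{20767}} = \frac{-129 + 3996 + 46656}{34 - 11664 - 972} \left(- \frac{20767}{415358}\right) = \frac{1}{-12602} \cdot 50523 \left(- \frac{20767}{415358}\right) = \left(- \frac{1}{12602}\right) 50523 \left(- \frac{20767}{415358}\right) = \left(- \frac{50523}{12602}\right) \left(- \frac{20767}{415358}\right) = \frac{1049211141}{5234341516}$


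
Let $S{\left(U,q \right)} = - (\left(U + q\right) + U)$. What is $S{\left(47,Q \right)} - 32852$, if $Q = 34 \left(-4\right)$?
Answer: $-32810$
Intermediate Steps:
$Q = -136$
$S{\left(U,q \right)} = - q - 2 U$ ($S{\left(U,q \right)} = - (q + 2 U) = - q - 2 U$)
$S{\left(47,Q \right)} - 32852 = \left(\left(-1\right) \left(-136\right) - 94\right) - 32852 = \left(136 - 94\right) - 32852 = 42 - 32852 = -32810$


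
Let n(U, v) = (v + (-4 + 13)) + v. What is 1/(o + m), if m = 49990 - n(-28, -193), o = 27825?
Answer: 1/78192 ≈ 1.2789e-5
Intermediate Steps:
n(U, v) = 9 + 2*v (n(U, v) = (v + 9) + v = (9 + v) + v = 9 + 2*v)
m = 50367 (m = 49990 - (9 + 2*(-193)) = 49990 - (9 - 386) = 49990 - 1*(-377) = 49990 + 377 = 50367)
1/(o + m) = 1/(27825 + 50367) = 1/78192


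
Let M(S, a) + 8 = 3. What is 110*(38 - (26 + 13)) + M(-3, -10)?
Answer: -115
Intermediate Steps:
M(S, a) = -5 (M(S, a) = -8 + 3 = -5)
110*(38 - (26 + 13)) + M(-3, -10) = 110*(38 - (26 + 13)) - 5 = 110*(38 - 1*39) - 5 = 110*(38 - 39) - 5 = 110*(-1) - 5 = -110 - 5 = -115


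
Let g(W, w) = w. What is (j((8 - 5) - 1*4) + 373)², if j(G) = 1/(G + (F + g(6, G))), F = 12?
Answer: 13920361/100 ≈ 1.3920e+5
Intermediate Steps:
j(G) = 1/(12 + 2*G) (j(G) = 1/(G + (12 + G)) = 1/(12 + 2*G))
(j((8 - 5) - 1*4) + 373)² = (1/(2*(6 + ((8 - 5) - 1*4))) + 373)² = (1/(2*(6 + (3 - 4))) + 373)² = (1/(2*(6 - 1)) + 373)² = ((½)/5 + 373)² = ((½)*(⅕) + 373)² = (⅒ + 373)² = (3731/10)² = 13920361/100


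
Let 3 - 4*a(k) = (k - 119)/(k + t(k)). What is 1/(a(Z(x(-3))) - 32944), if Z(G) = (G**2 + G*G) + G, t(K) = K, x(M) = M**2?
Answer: -684/22533209 ≈ -3.0355e-5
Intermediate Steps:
Z(G) = G + 2*G**2 (Z(G) = (G**2 + G**2) + G = 2*G**2 + G = G + 2*G**2)
a(k) = 3/4 - (-119 + k)/(8*k) (a(k) = 3/4 - (k - 119)/(4*(k + k)) = 3/4 - (-119 + k)/(4*(2*k)) = 3/4 - (-119 + k)*1/(2*k)/4 = 3/4 - (-119 + k)/(8*k))
1/(a(Z(x(-3))) - 32944) = 1/((119 + 5*((-3)**2*(1 + 2*(-3)**2)))/(8*(((-3)**2*(1 + 2*(-3)**2)))) - 32944) = 1/((119 + 5*(9*(1 + 2*9)))/(8*((9*(1 + 2*9)))) - 32944) = 1/((119 + 5*(9*(1 + 18)))/(8*((9*(1 + 18)))) - 32944) = 1/((119 + 5*(9*19))/(8*((9*19))) - 32944) = 1/((1/8)*(119 + 5*171)/171 - 32944) = 1/((1/8)*(1/171)*(119 + 855) - 32944) = 1/((1/8)*(1/171)*974 - 32944) = 1/(487/684 - 32944) = 1/(-22533209/684) = -684/22533209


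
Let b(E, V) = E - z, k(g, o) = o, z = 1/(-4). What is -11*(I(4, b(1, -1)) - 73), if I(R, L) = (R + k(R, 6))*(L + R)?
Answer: 451/2 ≈ 225.50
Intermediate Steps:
z = -¼ ≈ -0.25000
b(E, V) = ¼ + E (b(E, V) = E - 1*(-¼) = E + ¼ = ¼ + E)
I(R, L) = (6 + R)*(L + R) (I(R, L) = (R + 6)*(L + R) = (6 + R)*(L + R))
-11*(I(4, b(1, -1)) - 73) = -11*((4² + 6*(¼ + 1) + 6*4 + (¼ + 1)*4) - 73) = -11*((16 + 6*(5/4) + 24 + (5/4)*4) - 73) = -11*((16 + 15/2 + 24 + 5) - 73) = -11*(105/2 - 73) = -11*(-41/2) = 451/2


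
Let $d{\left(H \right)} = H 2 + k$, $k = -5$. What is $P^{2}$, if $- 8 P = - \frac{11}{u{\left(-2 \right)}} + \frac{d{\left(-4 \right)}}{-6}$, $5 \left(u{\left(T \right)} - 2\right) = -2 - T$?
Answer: $\frac{25}{144} \approx 0.17361$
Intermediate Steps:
$u{\left(T \right)} = \frac{8}{5} - \frac{T}{5}$ ($u{\left(T \right)} = 2 + \frac{-2 - T}{5} = 2 - \left(\frac{2}{5} + \frac{T}{5}\right) = \frac{8}{5} - \frac{T}{5}$)
$d{\left(H \right)} = -5 + 2 H$ ($d{\left(H \right)} = H 2 - 5 = 2 H - 5 = -5 + 2 H$)
$P = \frac{5}{12}$ ($P = - \frac{- \frac{11}{\frac{8}{5} - - \frac{2}{5}} + \frac{-5 + 2 \left(-4\right)}{-6}}{8} = - \frac{- \frac{11}{\frac{8}{5} + \frac{2}{5}} + \left(-5 - 8\right) \left(- \frac{1}{6}\right)}{8} = - \frac{- \frac{11}{2} - - \frac{13}{6}}{8} = - \frac{\left(-11\right) \frac{1}{2} + \frac{13}{6}}{8} = - \frac{- \frac{11}{2} + \frac{13}{6}}{8} = \left(- \frac{1}{8}\right) \left(- \frac{10}{3}\right) = \frac{5}{12} \approx 0.41667$)
$P^{2} = \left(\frac{5}{12}\right)^{2} = \frac{25}{144}$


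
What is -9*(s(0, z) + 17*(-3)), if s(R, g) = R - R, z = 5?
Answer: 459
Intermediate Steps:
s(R, g) = 0
-9*(s(0, z) + 17*(-3)) = -9*(0 + 17*(-3)) = -9*(0 - 51) = -9*(-51) = -1*(-459) = 459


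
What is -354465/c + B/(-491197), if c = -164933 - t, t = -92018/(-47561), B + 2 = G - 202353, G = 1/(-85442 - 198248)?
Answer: 133311544328789031111/52052796728853612230 ≈ 2.5611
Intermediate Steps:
G = -1/283690 (G = 1/(-283690) = -1/283690 ≈ -3.5250e-6)
B = -57406089951/283690 (B = -2 + (-1/283690 - 202353) = -2 - 57405522571/283690 = -57406089951/283690 ≈ -2.0236e+5)
t = 92018/47561 (t = -92018*(-1/47561) = 92018/47561 ≈ 1.9347)
c = -7844470431/47561 (c = -164933 - 1*92018/47561 = -164933 - 92018/47561 = -7844470431/47561 ≈ -1.6494e+5)
-354465/c + B/(-491197) = -354465/(-7844470431/47561) - 57406089951/283690/(-491197) = -354465*(-47561/7844470431) - 57406089951/283690*(-1/491197) = 5619569955/2614823477 + 8200869993/19906810990 = 133311544328789031111/52052796728853612230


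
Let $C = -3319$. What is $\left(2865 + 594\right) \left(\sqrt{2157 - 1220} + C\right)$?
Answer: $-11480421 + 3459 \sqrt{937} \approx -1.1375 \cdot 10^{7}$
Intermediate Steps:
$\left(2865 + 594\right) \left(\sqrt{2157 - 1220} + C\right) = \left(2865 + 594\right) \left(\sqrt{2157 - 1220} - 3319\right) = 3459 \left(\sqrt{937} - 3319\right) = 3459 \left(-3319 + \sqrt{937}\right) = -11480421 + 3459 \sqrt{937}$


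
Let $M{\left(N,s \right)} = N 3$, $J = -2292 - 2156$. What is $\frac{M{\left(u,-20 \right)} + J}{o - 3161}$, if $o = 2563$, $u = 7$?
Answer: $\frac{4427}{598} \approx 7.403$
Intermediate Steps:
$J = -4448$ ($J = -2292 - 2156 = -4448$)
$M{\left(N,s \right)} = 3 N$
$\frac{M{\left(u,-20 \right)} + J}{o - 3161} = \frac{3 \cdot 7 - 4448}{2563 - 3161} = \frac{21 - 4448}{-598} = \left(-4427\right) \left(- \frac{1}{598}\right) = \frac{4427}{598}$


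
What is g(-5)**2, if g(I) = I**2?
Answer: 625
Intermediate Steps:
g(-5)**2 = ((-5)**2)**2 = 25**2 = 625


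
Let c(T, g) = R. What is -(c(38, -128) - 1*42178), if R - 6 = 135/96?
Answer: 1349459/32 ≈ 42171.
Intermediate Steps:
R = 237/32 (R = 6 + 135/96 = 6 + 135*(1/96) = 6 + 45/32 = 237/32 ≈ 7.4063)
c(T, g) = 237/32
-(c(38, -128) - 1*42178) = -(237/32 - 1*42178) = -(237/32 - 42178) = -1*(-1349459/32) = 1349459/32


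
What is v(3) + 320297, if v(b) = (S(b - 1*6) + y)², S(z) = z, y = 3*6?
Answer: 320522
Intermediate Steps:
y = 18
v(b) = (12 + b)² (v(b) = ((b - 1*6) + 18)² = ((b - 6) + 18)² = ((-6 + b) + 18)² = (12 + b)²)
v(3) + 320297 = (12 + 3)² + 320297 = 15² + 320297 = 225 + 320297 = 320522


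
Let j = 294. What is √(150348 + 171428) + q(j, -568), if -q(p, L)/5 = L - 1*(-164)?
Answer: 2020 + 52*√119 ≈ 2587.3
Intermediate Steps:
q(p, L) = -820 - 5*L (q(p, L) = -5*(L - 1*(-164)) = -5*(L + 164) = -5*(164 + L) = -820 - 5*L)
√(150348 + 171428) + q(j, -568) = √(150348 + 171428) + (-820 - 5*(-568)) = √321776 + (-820 + 2840) = 52*√119 + 2020 = 2020 + 52*√119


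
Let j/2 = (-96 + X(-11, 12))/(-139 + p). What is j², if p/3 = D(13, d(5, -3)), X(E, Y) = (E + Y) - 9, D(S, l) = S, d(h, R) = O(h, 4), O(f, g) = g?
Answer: 2704/625 ≈ 4.3264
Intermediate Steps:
d(h, R) = 4
X(E, Y) = -9 + E + Y
p = 39 (p = 3*13 = 39)
j = 52/25 (j = 2*((-96 + (-9 - 11 + 12))/(-139 + 39)) = 2*((-96 - 8)/(-100)) = 2*(-104*(-1/100)) = 2*(26/25) = 52/25 ≈ 2.0800)
j² = (52/25)² = 2704/625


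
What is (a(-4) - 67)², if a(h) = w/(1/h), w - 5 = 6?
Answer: 12321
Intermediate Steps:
w = 11 (w = 5 + 6 = 11)
a(h) = 11*h (a(h) = 11/(1/h) = 11*h)
(a(-4) - 67)² = (11*(-4) - 67)² = (-44 - 67)² = (-111)² = 12321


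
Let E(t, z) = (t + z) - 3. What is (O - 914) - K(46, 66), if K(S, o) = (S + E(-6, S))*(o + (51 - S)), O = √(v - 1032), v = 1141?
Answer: -6807 + √109 ≈ -6796.6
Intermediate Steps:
E(t, z) = -3 + t + z
O = √109 (O = √(1141 - 1032) = √109 ≈ 10.440)
K(S, o) = (-9 + 2*S)*(51 + o - S) (K(S, o) = (S + (-3 - 6 + S))*(o + (51 - S)) = (S + (-9 + S))*(51 + o - S) = (-9 + 2*S)*(51 + o - S))
(O - 914) - K(46, 66) = (√109 - 914) - (-459 - 9*66 - 2*46² + 111*46 + 2*46*66) = (-914 + √109) - (-459 - 594 - 2*2116 + 5106 + 6072) = (-914 + √109) - (-459 - 594 - 4232 + 5106 + 6072) = (-914 + √109) - 1*5893 = (-914 + √109) - 5893 = -6807 + √109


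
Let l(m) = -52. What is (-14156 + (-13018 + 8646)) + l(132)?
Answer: -18580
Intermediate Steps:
(-14156 + (-13018 + 8646)) + l(132) = (-14156 + (-13018 + 8646)) - 52 = (-14156 - 4372) - 52 = -18528 - 52 = -18580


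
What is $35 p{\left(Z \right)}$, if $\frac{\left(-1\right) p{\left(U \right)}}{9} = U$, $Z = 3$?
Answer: $-945$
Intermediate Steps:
$p{\left(U \right)} = - 9 U$
$35 p{\left(Z \right)} = 35 \left(\left(-9\right) 3\right) = 35 \left(-27\right) = -945$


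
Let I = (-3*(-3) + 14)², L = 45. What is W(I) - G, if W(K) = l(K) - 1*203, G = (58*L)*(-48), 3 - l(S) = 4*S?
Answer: 122964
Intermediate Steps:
l(S) = 3 - 4*S
I = 529 (I = (9 + 14)² = 23² = 529)
G = -125280 (G = (58*45)*(-48) = 2610*(-48) = -125280)
W(K) = -200 - 4*K (W(K) = (3 - 4*K) - 1*203 = (3 - 4*K) - 203 = -200 - 4*K)
W(I) - G = (-200 - 4*529) - 1*(-125280) = (-200 - 2116) + 125280 = -2316 + 125280 = 122964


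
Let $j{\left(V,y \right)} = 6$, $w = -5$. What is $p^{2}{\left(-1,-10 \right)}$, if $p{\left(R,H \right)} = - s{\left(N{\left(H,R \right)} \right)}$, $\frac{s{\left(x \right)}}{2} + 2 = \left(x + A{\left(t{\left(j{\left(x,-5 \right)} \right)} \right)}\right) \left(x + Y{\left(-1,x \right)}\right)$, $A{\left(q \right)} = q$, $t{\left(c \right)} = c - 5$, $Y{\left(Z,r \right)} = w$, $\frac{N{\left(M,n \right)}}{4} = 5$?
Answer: $391876$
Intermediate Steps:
$N{\left(M,n \right)} = 20$ ($N{\left(M,n \right)} = 4 \cdot 5 = 20$)
$Y{\left(Z,r \right)} = -5$
$t{\left(c \right)} = -5 + c$
$s{\left(x \right)} = -4 + 2 \left(1 + x\right) \left(-5 + x\right)$ ($s{\left(x \right)} = -4 + 2 \left(x + \left(-5 + 6\right)\right) \left(x - 5\right) = -4 + 2 \left(x + 1\right) \left(-5 + x\right) = -4 + 2 \left(1 + x\right) \left(-5 + x\right)$)
$p{\left(R,H \right)} = -626$ ($p{\left(R,H \right)} = - (-14 - 160 + 2 \cdot 20^{2}) = - (-14 - 160 + 2 \cdot 400) = - (-14 - 160 + 800) = \left(-1\right) 626 = -626$)
$p^{2}{\left(-1,-10 \right)} = \left(-626\right)^{2} = 391876$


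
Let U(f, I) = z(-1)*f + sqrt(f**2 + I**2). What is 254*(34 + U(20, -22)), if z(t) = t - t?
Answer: 8636 + 508*sqrt(221) ≈ 16188.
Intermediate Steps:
z(t) = 0
U(f, I) = sqrt(I**2 + f**2) (U(f, I) = 0*f + sqrt(f**2 + I**2) = 0 + sqrt(I**2 + f**2) = sqrt(I**2 + f**2))
254*(34 + U(20, -22)) = 254*(34 + sqrt((-22)**2 + 20**2)) = 254*(34 + sqrt(484 + 400)) = 254*(34 + sqrt(884)) = 254*(34 + 2*sqrt(221)) = 8636 + 508*sqrt(221)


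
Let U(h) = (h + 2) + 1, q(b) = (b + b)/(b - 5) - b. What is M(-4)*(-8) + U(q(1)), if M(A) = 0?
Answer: 3/2 ≈ 1.5000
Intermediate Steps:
q(b) = -b + 2*b/(-5 + b) (q(b) = (2*b)/(-5 + b) - b = 2*b/(-5 + b) - b = -b + 2*b/(-5 + b))
U(h) = 3 + h (U(h) = (2 + h) + 1 = 3 + h)
M(-4)*(-8) + U(q(1)) = 0*(-8) + (3 + 1*(7 - 1*1)/(-5 + 1)) = 0 + (3 + 1*(7 - 1)/(-4)) = 0 + (3 + 1*(-¼)*6) = 0 + (3 - 3/2) = 0 + 3/2 = 3/2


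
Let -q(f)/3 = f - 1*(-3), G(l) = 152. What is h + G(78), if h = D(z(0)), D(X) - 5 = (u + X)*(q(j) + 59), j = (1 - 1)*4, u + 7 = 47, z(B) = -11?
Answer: 1607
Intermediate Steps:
u = 40 (u = -7 + 47 = 40)
j = 0 (j = 0*4 = 0)
q(f) = -9 - 3*f (q(f) = -3*(f - 1*(-3)) = -3*(f + 3) = -3*(3 + f) = -9 - 3*f)
D(X) = 2005 + 50*X (D(X) = 5 + (40 + X)*((-9 - 3*0) + 59) = 5 + (40 + X)*((-9 + 0) + 59) = 5 + (40 + X)*(-9 + 59) = 5 + (40 + X)*50 = 5 + (2000 + 50*X) = 2005 + 50*X)
h = 1455 (h = 2005 + 50*(-11) = 2005 - 550 = 1455)
h + G(78) = 1455 + 152 = 1607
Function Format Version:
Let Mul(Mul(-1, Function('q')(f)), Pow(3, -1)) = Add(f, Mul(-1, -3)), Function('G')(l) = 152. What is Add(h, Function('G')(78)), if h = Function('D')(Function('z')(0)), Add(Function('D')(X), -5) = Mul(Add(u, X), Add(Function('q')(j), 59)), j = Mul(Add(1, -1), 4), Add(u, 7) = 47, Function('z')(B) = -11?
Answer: 1607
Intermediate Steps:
u = 40 (u = Add(-7, 47) = 40)
j = 0 (j = Mul(0, 4) = 0)
Function('q')(f) = Add(-9, Mul(-3, f)) (Function('q')(f) = Mul(-3, Add(f, Mul(-1, -3))) = Mul(-3, Add(f, 3)) = Mul(-3, Add(3, f)) = Add(-9, Mul(-3, f)))
Function('D')(X) = Add(2005, Mul(50, X)) (Function('D')(X) = Add(5, Mul(Add(40, X), Add(Add(-9, Mul(-3, 0)), 59))) = Add(5, Mul(Add(40, X), Add(Add(-9, 0), 59))) = Add(5, Mul(Add(40, X), Add(-9, 59))) = Add(5, Mul(Add(40, X), 50)) = Add(5, Add(2000, Mul(50, X))) = Add(2005, Mul(50, X)))
h = 1455 (h = Add(2005, Mul(50, -11)) = Add(2005, -550) = 1455)
Add(h, Function('G')(78)) = Add(1455, 152) = 1607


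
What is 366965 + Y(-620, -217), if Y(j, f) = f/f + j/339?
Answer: 124400854/339 ≈ 3.6696e+5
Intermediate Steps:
Y(j, f) = 1 + j/339 (Y(j, f) = 1 + j*(1/339) = 1 + j/339)
366965 + Y(-620, -217) = 366965 + (1 + (1/339)*(-620)) = 366965 + (1 - 620/339) = 366965 - 281/339 = 124400854/339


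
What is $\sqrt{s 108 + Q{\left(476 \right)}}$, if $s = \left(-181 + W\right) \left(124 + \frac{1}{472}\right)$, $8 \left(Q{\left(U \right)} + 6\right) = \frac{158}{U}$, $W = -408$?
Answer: $\frac{i \sqrt{6221375469155959}}{28084} \approx 2808.6 i$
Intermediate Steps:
$Q{\left(U \right)} = -6 + \frac{79}{4 U}$ ($Q{\left(U \right)} = -6 + \frac{158 \frac{1}{U}}{8} = -6 + \frac{79}{4 U}$)
$s = - \frac{34473581}{472}$ ($s = \left(-181 - 408\right) \left(124 + \frac{1}{472}\right) = - 589 \left(124 + \frac{1}{472}\right) = \left(-589\right) \frac{58529}{472} = - \frac{34473581}{472} \approx -73037.0$)
$\sqrt{s 108 + Q{\left(476 \right)}} = \sqrt{\left(- \frac{34473581}{472}\right) 108 - \left(6 - \frac{79}{4 \cdot 476}\right)} = \sqrt{- \frac{930786687}{118} + \left(-6 + \frac{79}{4} \cdot \frac{1}{476}\right)} = \sqrt{- \frac{930786687}{118} + \left(-6 + \frac{79}{1904}\right)} = \sqrt{- \frac{930786687}{118} - \frac{11345}{1904}} = \sqrt{- \frac{886109595379}{112336}} = \frac{i \sqrt{6221375469155959}}{28084}$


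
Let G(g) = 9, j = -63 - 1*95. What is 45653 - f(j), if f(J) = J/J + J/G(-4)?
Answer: 411026/9 ≈ 45670.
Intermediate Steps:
j = -158 (j = -63 - 95 = -158)
f(J) = 1 + J/9 (f(J) = J/J + J/9 = 1 + J*(⅑) = 1 + J/9)
45653 - f(j) = 45653 - (1 + (⅑)*(-158)) = 45653 - (1 - 158/9) = 45653 - 1*(-149/9) = 45653 + 149/9 = 411026/9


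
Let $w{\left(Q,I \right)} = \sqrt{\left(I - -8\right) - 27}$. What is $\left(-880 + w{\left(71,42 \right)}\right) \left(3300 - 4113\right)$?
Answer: $715440 - 813 \sqrt{23} \approx 7.1154 \cdot 10^{5}$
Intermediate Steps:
$w{\left(Q,I \right)} = \sqrt{-19 + I}$ ($w{\left(Q,I \right)} = \sqrt{\left(I + 8\right) - 27} = \sqrt{\left(8 + I\right) - 27} = \sqrt{-19 + I}$)
$\left(-880 + w{\left(71,42 \right)}\right) \left(3300 - 4113\right) = \left(-880 + \sqrt{-19 + 42}\right) \left(3300 - 4113\right) = \left(-880 + \sqrt{23}\right) \left(-813\right) = 715440 - 813 \sqrt{23}$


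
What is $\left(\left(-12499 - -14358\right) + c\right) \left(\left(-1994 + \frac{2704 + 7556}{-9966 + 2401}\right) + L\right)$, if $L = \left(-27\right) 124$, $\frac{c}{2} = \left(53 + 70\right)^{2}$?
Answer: $- \frac{259649822266}{1513} \approx -1.7161 \cdot 10^{8}$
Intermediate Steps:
$c = 30258$ ($c = 2 \left(53 + 70\right)^{2} = 2 \cdot 123^{2} = 2 \cdot 15129 = 30258$)
$L = -3348$
$\left(\left(-12499 - -14358\right) + c\right) \left(\left(-1994 + \frac{2704 + 7556}{-9966 + 2401}\right) + L\right) = \left(\left(-12499 - -14358\right) + 30258\right) \left(\left(-1994 + \frac{2704 + 7556}{-9966 + 2401}\right) - 3348\right) = \left(\left(-12499 + 14358\right) + 30258\right) \left(\left(-1994 + \frac{10260}{-7565}\right) - 3348\right) = \left(1859 + 30258\right) \left(\left(-1994 + 10260 \left(- \frac{1}{7565}\right)\right) - 3348\right) = 32117 \left(\left(-1994 - \frac{2052}{1513}\right) - 3348\right) = 32117 \left(- \frac{3018974}{1513} - 3348\right) = 32117 \left(- \frac{8084498}{1513}\right) = - \frac{259649822266}{1513}$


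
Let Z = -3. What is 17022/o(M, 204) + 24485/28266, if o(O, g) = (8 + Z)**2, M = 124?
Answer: 481755977/706650 ≈ 681.75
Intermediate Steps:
o(O, g) = 25 (o(O, g) = (8 - 3)**2 = 5**2 = 25)
17022/o(M, 204) + 24485/28266 = 17022/25 + 24485/28266 = 481755977/706650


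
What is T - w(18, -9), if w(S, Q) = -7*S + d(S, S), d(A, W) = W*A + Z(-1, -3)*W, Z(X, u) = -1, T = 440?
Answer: 260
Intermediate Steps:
d(A, W) = -W + A*W (d(A, W) = W*A - W = A*W - W = -W + A*W)
w(S, Q) = -7*S + S*(-1 + S)
T - w(18, -9) = 440 - 18*(-8 + 18) = 440 - 18*10 = 440 - 1*180 = 440 - 180 = 260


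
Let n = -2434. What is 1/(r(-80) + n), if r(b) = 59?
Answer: -1/2375 ≈ -0.00042105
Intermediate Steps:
1/(r(-80) + n) = 1/(59 - 2434) = 1/(-2375) = -1/2375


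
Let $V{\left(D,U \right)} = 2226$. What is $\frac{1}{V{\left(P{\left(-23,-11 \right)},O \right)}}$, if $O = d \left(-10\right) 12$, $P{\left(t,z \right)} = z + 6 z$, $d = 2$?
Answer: $\frac{1}{2226} \approx 0.00044924$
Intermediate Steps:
$P{\left(t,z \right)} = 7 z$
$O = -240$ ($O = 2 \left(-10\right) 12 = \left(-20\right) 12 = -240$)
$\frac{1}{V{\left(P{\left(-23,-11 \right)},O \right)}} = \frac{1}{2226}$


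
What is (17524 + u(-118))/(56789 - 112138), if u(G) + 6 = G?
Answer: -17400/55349 ≈ -0.31437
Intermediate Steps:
u(G) = -6 + G
(17524 + u(-118))/(56789 - 112138) = (17524 + (-6 - 118))/(56789 - 112138) = (17524 - 124)/(-55349) = 17400*(-1/55349) = -17400/55349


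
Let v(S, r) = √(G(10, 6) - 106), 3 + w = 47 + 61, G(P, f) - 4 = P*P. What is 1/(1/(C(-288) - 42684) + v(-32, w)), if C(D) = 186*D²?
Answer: -15384900*I/(-I + 15384900*√2) ≈ 3.2499e-8 - 0.70711*I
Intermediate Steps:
G(P, f) = 4 + P² (G(P, f) = 4 + P*P = 4 + P²)
w = 105 (w = -3 + (47 + 61) = -3 + 108 = 105)
v(S, r) = I*√2 (v(S, r) = √((4 + 10²) - 106) = √((4 + 100) - 106) = √(104 - 106) = √(-2) = I*√2)
1/(1/(C(-288) - 42684) + v(-32, w)) = 1/(1/(186*(-288)² - 42684) + I*√2) = 1/(1/(186*82944 - 42684) + I*√2) = 1/(1/(15427584 - 42684) + I*√2) = 1/(1/15384900 + I*√2)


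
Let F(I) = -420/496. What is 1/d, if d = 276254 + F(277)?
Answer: 124/34255391 ≈ 3.6199e-6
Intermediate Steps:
F(I) = -105/124 (F(I) = -420*1/496 = -105/124)
d = 34255391/124 (d = 276254 - 105/124 = 34255391/124 ≈ 2.7625e+5)
1/d = 1/(34255391/124) = 124/34255391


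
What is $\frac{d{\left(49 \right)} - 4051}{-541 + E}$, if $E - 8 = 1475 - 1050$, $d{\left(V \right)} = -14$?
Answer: $\frac{1355}{36} \approx 37.639$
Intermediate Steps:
$E = 433$ ($E = 8 + \left(1475 - 1050\right) = 8 + 425 = 433$)
$\frac{d{\left(49 \right)} - 4051}{-541 + E} = \frac{-14 - 4051}{-541 + 433} = - \frac{4065}{-108} = \left(-4065\right) \left(- \frac{1}{108}\right) = \frac{1355}{36}$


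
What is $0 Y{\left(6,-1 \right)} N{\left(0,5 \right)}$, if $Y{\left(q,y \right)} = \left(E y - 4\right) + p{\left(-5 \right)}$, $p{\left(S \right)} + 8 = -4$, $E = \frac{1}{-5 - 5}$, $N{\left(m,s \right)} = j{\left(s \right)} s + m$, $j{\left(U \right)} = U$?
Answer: $0$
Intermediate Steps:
$N{\left(m,s \right)} = m + s^{2}$ ($N{\left(m,s \right)} = s s + m = s^{2} + m = m + s^{2}$)
$E = - \frac{1}{10}$ ($E = \frac{1}{-10} = - \frac{1}{10} \approx -0.1$)
$p{\left(S \right)} = -12$ ($p{\left(S \right)} = -8 - 4 = -12$)
$Y{\left(q,y \right)} = -16 - \frac{y}{10}$ ($Y{\left(q,y \right)} = \left(- \frac{y}{10} - 4\right) - 12 = \left(-4 - \frac{y}{10}\right) - 12 = -16 - \frac{y}{10}$)
$0 Y{\left(6,-1 \right)} N{\left(0,5 \right)} = 0 \left(-16 - - \frac{1}{10}\right) \left(0 + 5^{2}\right) = 0 \left(-16 + \frac{1}{10}\right) \left(0 + 25\right) = 0 \left(- \frac{159}{10}\right) 25 = 0 \cdot 25 = 0$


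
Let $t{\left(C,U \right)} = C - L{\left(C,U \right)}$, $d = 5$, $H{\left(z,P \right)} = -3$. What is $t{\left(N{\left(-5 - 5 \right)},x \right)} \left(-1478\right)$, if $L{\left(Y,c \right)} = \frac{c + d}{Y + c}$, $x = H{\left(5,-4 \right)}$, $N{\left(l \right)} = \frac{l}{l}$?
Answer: $-2956$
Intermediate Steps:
$N{\left(l \right)} = 1$
$x = -3$
$L{\left(Y,c \right)} = \frac{5 + c}{Y + c}$ ($L{\left(Y,c \right)} = \frac{c + 5}{Y + c} = \frac{5 + c}{Y + c}$)
$t{\left(C,U \right)} = C - \frac{5 + U}{C + U}$
$t{\left(N{\left(-5 - 5 \right)},x \right)} \left(-1478\right) = \frac{-5 - -3 + 1 \left(1 - 3\right)}{1 - 3} \left(-1478\right) = \frac{-5 + 3 + 1 \left(-2\right)}{-2} \left(-1478\right) = - \frac{-5 + 3 - 2}{2} \left(-1478\right) = \left(- \frac{1}{2}\right) \left(-4\right) \left(-1478\right) = 2 \left(-1478\right) = -2956$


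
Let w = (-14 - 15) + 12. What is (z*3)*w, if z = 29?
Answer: -1479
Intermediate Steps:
w = -17 (w = -29 + 12 = -17)
(z*3)*w = (29*3)*(-17) = 87*(-17) = -1479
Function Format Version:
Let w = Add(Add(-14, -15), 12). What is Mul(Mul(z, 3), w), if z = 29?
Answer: -1479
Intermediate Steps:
w = -17 (w = Add(-29, 12) = -17)
Mul(Mul(z, 3), w) = Mul(Mul(29, 3), -17) = Mul(87, -17) = -1479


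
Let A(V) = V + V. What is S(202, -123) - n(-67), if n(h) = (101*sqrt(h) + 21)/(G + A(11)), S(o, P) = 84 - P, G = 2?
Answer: 1649/8 - 101*I*sqrt(67)/24 ≈ 206.13 - 34.447*I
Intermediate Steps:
A(V) = 2*V
n(h) = 7/8 + 101*sqrt(h)/24 (n(h) = (101*sqrt(h) + 21)/(2 + 2*11) = (21 + 101*sqrt(h))/(2 + 22) = (21 + 101*sqrt(h))/24 = (21 + 101*sqrt(h))*(1/24) = 7/8 + 101*sqrt(h)/24)
S(202, -123) - n(-67) = (84 - 1*(-123)) - (7/8 + 101*sqrt(-67)/24) = (84 + 123) - (7/8 + 101*(I*sqrt(67))/24) = 207 - (7/8 + 101*I*sqrt(67)/24) = 207 + (-7/8 - 101*I*sqrt(67)/24) = 1649/8 - 101*I*sqrt(67)/24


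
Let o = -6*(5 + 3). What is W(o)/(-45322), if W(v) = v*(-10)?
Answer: -240/22661 ≈ -0.010591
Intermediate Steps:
o = -48 (o = -6*8 = -48)
W(v) = -10*v
W(o)/(-45322) = -10*(-48)/(-45322) = 480*(-1/45322) = -240/22661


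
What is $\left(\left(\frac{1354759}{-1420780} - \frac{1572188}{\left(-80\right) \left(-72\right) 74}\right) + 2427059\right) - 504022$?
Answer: $\frac{2911438621476859}{1513983168} \approx 1.923 \cdot 10^{6}$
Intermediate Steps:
$\left(\left(\frac{1354759}{-1420780} - \frac{1572188}{\left(-80\right) \left(-72\right) 74}\right) + 2427059\right) - 504022 = \left(\left(1354759 \left(- \frac{1}{1420780}\right) - \frac{1572188}{5760 \cdot 74}\right) + 2427059\right) - 504022 = \left(\left(- \frac{1354759}{1420780} - \frac{1572188}{426240}\right) + 2427059\right) - 504022 = \left(\left(- \frac{1354759}{1420780} - \frac{393047}{106560}\right) + 2427059\right) - 504022 = \left(- \frac{7027964357}{1513983168} + 2427059\right) - 504022 = \frac{3674519445778555}{1513983168} - 504022 = \frac{2911438621476859}{1513983168}$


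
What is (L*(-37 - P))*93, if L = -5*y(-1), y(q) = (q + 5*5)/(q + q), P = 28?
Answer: -362700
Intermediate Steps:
y(q) = (25 + q)/(2*q) (y(q) = (q + 25)/((2*q)) = (25 + q)*(1/(2*q)) = (25 + q)/(2*q))
L = 60 (L = -5*(25 - 1)/(2*(-1)) = -5*(-1)*24/2 = -5*(-12) = 60)
(L*(-37 - P))*93 = (60*(-37 - 1*28))*93 = (60*(-37 - 28))*93 = (60*(-65))*93 = -3900*93 = -362700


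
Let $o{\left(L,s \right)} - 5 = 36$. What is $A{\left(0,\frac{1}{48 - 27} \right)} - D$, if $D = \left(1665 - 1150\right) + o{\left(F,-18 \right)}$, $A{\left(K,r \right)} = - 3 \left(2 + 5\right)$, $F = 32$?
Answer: $-577$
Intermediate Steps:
$o{\left(L,s \right)} = 41$ ($o{\left(L,s \right)} = 5 + 36 = 41$)
$A{\left(K,r \right)} = -21$ ($A{\left(K,r \right)} = \left(-3\right) 7 = -21$)
$D = 556$ ($D = \left(1665 - 1150\right) + 41 = 515 + 41 = 556$)
$A{\left(0,\frac{1}{48 - 27} \right)} - D = -21 - 556 = -577$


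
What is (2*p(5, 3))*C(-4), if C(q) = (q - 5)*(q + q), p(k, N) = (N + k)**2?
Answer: 9216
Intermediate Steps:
C(q) = 2*q*(-5 + q) (C(q) = (-5 + q)*(2*q) = 2*q*(-5 + q))
(2*p(5, 3))*C(-4) = (2*(3 + 5)**2)*(2*(-4)*(-5 - 4)) = (2*8**2)*(2*(-4)*(-9)) = (2*64)*72 = 128*72 = 9216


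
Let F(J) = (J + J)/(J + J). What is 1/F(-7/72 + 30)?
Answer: 1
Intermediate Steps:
F(J) = 1 (F(J) = (2*J)/((2*J)) = (2*J)*(1/(2*J)) = 1)
1/F(-7/72 + 30) = 1/1 = 1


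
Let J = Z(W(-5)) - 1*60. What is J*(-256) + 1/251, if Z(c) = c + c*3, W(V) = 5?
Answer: 2570241/251 ≈ 10240.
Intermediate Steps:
Z(c) = 4*c (Z(c) = c + 3*c = 4*c)
J = -40 (J = 4*5 - 1*60 = 20 - 60 = -40)
J*(-256) + 1/251 = -40*(-256) + 1/251 = 10240 + 1/251 = 2570241/251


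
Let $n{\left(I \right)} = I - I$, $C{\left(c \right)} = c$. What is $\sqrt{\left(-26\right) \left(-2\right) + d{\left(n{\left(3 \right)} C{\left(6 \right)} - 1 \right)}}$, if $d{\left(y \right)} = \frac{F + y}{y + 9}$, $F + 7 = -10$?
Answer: $\frac{\sqrt{199}}{2} \approx 7.0534$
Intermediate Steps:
$F = -17$ ($F = -7 - 10 = -17$)
$n{\left(I \right)} = 0$
$d{\left(y \right)} = \frac{-17 + y}{9 + y}$ ($d{\left(y \right)} = \frac{-17 + y}{y + 9} = \frac{-17 + y}{9 + y}$)
$\sqrt{\left(-26\right) \left(-2\right) + d{\left(n{\left(3 \right)} C{\left(6 \right)} - 1 \right)}} = \sqrt{\left(-26\right) \left(-2\right) + \frac{-17 + \left(0 \cdot 6 - 1\right)}{9 + \left(0 \cdot 6 - 1\right)}} = \sqrt{52 + \frac{-17 + \left(0 - 1\right)}{9 + \left(0 - 1\right)}} = \sqrt{52 + \frac{-17 - 1}{9 - 1}} = \sqrt{52 + \frac{1}{8} \left(-18\right)} = \sqrt{52 - \frac{9}{4}} = \sqrt{\frac{199}{4}} = \frac{\sqrt{199}}{2}$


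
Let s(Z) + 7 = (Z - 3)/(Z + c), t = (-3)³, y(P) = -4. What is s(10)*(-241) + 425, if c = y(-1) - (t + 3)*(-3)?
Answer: 141079/66 ≈ 2137.6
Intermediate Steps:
t = -27
c = -76 (c = -4 - (-27 + 3)*(-3) = -4 - (-24)*(-3) = -4 - 1*72 = -4 - 72 = -76)
s(Z) = -7 + (-3 + Z)/(-76 + Z) (s(Z) = -7 + (Z - 3)/(Z - 76) = -7 + (-3 + Z)/(-76 + Z))
s(10)*(-241) + 425 = ((529 - 6*10)/(-76 + 10))*(-241) + 425 = ((529 - 60)/(-66))*(-241) + 425 = -1/66*469*(-241) + 425 = -469/66*(-241) + 425 = 113029/66 + 425 = 141079/66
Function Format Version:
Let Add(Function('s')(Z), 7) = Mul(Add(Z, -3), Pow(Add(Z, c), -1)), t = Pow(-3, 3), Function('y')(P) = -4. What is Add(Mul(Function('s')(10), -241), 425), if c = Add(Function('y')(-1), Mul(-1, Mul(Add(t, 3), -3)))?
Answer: Rational(141079, 66) ≈ 2137.6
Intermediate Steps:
t = -27
c = -76 (c = Add(-4, Mul(-1, Mul(Add(-27, 3), -3))) = Add(-4, Mul(-1, Mul(-24, -3))) = Add(-4, Mul(-1, 72)) = Add(-4, -72) = -76)
Function('s')(Z) = Add(-7, Mul(Pow(Add(-76, Z), -1), Add(-3, Z))) (Function('s')(Z) = Add(-7, Mul(Add(Z, -3), Pow(Add(Z, -76), -1))) = Add(-7, Mul(Add(-3, Z), Pow(Add(-76, Z), -1))) = Add(-7, Mul(Pow(Add(-76, Z), -1), Add(-3, Z))))
Add(Mul(Function('s')(10), -241), 425) = Add(Mul(Mul(Pow(Add(-76, 10), -1), Add(529, Mul(-6, 10))), -241), 425) = Add(Mul(Mul(Pow(-66, -1), Add(529, -60)), -241), 425) = Add(Mul(Mul(Rational(-1, 66), 469), -241), 425) = Add(Mul(Rational(-469, 66), -241), 425) = Add(Rational(113029, 66), 425) = Rational(141079, 66)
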